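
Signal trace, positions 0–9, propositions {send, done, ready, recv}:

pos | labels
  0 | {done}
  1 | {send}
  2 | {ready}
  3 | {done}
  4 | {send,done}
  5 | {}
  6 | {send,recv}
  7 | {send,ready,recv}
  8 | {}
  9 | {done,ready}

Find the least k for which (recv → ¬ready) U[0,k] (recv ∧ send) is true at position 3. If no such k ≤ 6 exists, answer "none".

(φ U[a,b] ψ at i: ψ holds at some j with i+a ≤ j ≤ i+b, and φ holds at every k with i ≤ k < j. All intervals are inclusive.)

Need earliest j ≥ 3 with (recv ∧ send), and (recv → ¬ready) at every k in [3,j-1].
  j=3: rhs fails.
  j=4: rhs fails.
  j=5: rhs fails.
  j=6: rhs holds; lhs holds on [3,5]. k = 3.

3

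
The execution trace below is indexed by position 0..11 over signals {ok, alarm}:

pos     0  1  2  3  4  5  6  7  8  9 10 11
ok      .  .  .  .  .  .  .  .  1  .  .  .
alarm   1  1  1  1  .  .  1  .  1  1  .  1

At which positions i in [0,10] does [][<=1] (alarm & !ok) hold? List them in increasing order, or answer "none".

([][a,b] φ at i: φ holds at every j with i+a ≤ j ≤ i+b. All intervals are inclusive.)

Evaluate at each i in [0,10]:
  i=0: ✓ (all of [0,1])
  i=1: ✓ (all of [1,2])
  i=2: ✓ (all of [2,3])
  i=3: ✗ (fails at j=4)
  i=4: ✗ (fails at j=4)
  i=5: ✗ (fails at j=5)
  i=6: ✗ (fails at j=7)
  i=7: ✗ (fails at j=7)
  i=8: ✗ (fails at j=8)
  i=9: ✗ (fails at j=10)
  i=10: ✗ (fails at j=10)

0, 1, 2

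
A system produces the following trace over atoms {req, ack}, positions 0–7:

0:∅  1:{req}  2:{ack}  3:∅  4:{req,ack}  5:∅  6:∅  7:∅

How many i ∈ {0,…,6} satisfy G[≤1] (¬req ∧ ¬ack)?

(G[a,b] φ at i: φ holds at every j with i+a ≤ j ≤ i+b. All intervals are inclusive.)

2

Evaluate at each i in [0,6]:
  i=0: ✗ (fails at j=1)
  i=1: ✗ (fails at j=1)
  i=2: ✗ (fails at j=2)
  i=3: ✗ (fails at j=4)
  i=4: ✗ (fails at j=4)
  i=5: ✓ (all of [5,6])
  i=6: ✓ (all of [6,7])
Positions where it holds: {5, 6} → 2.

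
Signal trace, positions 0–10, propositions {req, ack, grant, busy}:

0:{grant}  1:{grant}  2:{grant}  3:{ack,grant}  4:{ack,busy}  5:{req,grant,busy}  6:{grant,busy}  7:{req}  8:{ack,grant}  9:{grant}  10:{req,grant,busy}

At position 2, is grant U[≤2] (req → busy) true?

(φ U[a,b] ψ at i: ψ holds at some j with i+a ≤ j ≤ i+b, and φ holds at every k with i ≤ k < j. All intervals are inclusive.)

True

Need some j in [2,4] with (req → busy), and grant at every k in [2,j-1].
  j=2: (req → busy) holds; no prefix to check → satisfied.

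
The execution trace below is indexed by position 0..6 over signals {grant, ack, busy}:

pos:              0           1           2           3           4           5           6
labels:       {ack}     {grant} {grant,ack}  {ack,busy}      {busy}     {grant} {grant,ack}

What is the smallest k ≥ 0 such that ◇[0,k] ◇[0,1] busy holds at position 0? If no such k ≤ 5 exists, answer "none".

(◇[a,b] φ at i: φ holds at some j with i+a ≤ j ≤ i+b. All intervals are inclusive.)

2

Scan j = 0,1,… for ◇[0,1] busy:
  j=0: fails
  j=1: fails
  j=2: holds
First hit at j=2, so smallest k = 2-0 = 2.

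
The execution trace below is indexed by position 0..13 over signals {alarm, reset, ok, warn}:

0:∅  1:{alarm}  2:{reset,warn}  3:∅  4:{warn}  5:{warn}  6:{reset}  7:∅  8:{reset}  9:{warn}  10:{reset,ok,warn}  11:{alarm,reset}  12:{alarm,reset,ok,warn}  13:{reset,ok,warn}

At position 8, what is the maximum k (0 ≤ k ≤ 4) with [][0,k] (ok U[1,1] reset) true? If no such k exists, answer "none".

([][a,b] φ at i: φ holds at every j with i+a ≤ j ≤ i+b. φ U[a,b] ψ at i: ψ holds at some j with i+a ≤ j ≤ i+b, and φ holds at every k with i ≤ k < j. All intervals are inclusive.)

(ok U[1,1] reset) must hold from j=8 onward; find where it first fails.
  j=8: fails → no k works.

none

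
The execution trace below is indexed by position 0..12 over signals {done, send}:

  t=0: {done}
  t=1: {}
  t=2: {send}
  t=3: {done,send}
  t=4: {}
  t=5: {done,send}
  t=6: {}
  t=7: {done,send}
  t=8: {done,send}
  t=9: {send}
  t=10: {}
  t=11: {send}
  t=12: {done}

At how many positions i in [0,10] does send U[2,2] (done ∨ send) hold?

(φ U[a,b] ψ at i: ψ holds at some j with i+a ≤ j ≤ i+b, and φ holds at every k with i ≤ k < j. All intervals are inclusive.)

1

Evaluate at each i in [0,10]:
  i=0: ✗ (lhs fails at k=0 before rhs at j=2)
  i=1: ✗ (lhs fails at k=1 before rhs at j=3)
  i=2: ✗ (no rhs in [4,4])
  i=3: ✗ (lhs fails at k=4 before rhs at j=5)
  i=4: ✗ (no rhs in [6,6])
  i=5: ✗ (lhs fails at k=6 before rhs at j=7)
  i=6: ✗ (lhs fails at k=6 before rhs at j=8)
  i=7: ✓ (rhs at j=9; lhs holds on [7,8])
  i=8: ✗ (no rhs in [10,10])
  i=9: ✗ (lhs fails at k=10 before rhs at j=11)
  i=10: ✗ (lhs fails at k=10 before rhs at j=12)
Positions where it holds: {7} → 1.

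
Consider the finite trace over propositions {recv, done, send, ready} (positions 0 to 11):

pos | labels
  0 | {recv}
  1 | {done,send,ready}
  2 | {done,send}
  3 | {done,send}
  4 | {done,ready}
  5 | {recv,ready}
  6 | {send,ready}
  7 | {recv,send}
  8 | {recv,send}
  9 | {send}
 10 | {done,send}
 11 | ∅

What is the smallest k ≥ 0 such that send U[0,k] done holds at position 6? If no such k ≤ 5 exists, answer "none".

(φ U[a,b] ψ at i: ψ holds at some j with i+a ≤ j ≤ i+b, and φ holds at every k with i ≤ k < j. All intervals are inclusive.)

4

Need earliest j ≥ 6 with done, and send at every k in [6,j-1].
  j=6: rhs fails.
  j=7: rhs fails.
  j=8: rhs fails.
  j=9: rhs fails.
  j=10: rhs holds; lhs holds on [6,9]. k = 4.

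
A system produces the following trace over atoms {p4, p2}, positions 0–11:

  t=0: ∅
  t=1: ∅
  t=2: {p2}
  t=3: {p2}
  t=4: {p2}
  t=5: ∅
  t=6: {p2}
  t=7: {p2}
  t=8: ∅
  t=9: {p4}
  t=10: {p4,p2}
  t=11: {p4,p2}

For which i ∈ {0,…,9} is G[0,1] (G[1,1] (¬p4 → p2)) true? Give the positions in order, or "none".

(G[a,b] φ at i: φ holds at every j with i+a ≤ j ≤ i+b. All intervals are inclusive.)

1, 2, 5, 8, 9

Evaluate at each i in [0,9]:
  i=0: ✗ (fails at j=0)
  i=1: ✓ (all of [1,2])
  i=2: ✓ (all of [2,3])
  i=3: ✗ (fails at j=4)
  i=4: ✗ (fails at j=4)
  i=5: ✓ (all of [5,6])
  i=6: ✗ (fails at j=7)
  i=7: ✗ (fails at j=7)
  i=8: ✓ (all of [8,9])
  i=9: ✓ (all of [9,10])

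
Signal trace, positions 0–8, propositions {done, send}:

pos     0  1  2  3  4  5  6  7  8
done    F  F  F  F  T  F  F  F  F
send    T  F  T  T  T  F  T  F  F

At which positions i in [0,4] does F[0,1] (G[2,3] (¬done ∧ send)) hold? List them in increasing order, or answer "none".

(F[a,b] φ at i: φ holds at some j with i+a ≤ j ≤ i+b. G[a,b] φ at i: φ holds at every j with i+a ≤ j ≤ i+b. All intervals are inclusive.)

0

Evaluate at each i in [0,4]:
  i=0: ✓ (witness j=0)
  i=1: ✗ (none in [1,2])
  i=2: ✗ (none in [2,3])
  i=3: ✗ (none in [3,4])
  i=4: ✗ (none in [4,5])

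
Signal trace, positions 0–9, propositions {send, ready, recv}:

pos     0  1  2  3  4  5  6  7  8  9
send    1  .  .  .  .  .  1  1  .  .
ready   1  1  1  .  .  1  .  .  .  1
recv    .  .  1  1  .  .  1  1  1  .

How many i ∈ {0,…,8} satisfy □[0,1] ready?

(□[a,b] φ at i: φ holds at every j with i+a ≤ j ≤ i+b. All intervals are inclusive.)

Evaluate at each i in [0,8]:
  i=0: ✓ (all of [0,1])
  i=1: ✓ (all of [1,2])
  i=2: ✗ (fails at j=3)
  i=3: ✗ (fails at j=3)
  i=4: ✗ (fails at j=4)
  i=5: ✗ (fails at j=6)
  i=6: ✗ (fails at j=6)
  i=7: ✗ (fails at j=7)
  i=8: ✗ (fails at j=8)
Positions where it holds: {0, 1} → 2.

2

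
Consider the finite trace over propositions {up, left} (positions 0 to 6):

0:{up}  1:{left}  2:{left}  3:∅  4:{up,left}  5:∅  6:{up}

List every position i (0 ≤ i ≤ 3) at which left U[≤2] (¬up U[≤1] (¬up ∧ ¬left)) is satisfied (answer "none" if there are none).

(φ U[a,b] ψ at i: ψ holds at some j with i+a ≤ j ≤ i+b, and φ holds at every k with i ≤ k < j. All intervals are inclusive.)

1, 2, 3

Evaluate at each i in [0,3]:
  i=0: ✗ (lhs fails at k=0 before rhs at j=2)
  i=1: ✓ (rhs at j=2; lhs holds on [1,1])
  i=2: ✓ (rhs at j=2)
  i=3: ✓ (rhs at j=3)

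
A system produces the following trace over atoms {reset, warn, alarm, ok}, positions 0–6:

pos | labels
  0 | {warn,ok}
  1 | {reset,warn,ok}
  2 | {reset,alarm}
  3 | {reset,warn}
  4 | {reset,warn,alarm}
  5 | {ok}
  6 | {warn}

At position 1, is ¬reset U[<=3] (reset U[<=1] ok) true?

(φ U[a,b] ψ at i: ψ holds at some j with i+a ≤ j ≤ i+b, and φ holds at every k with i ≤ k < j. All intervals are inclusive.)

Need some j in [1,4] with (reset U[<=1] ok), and ¬reset at every k in [1,j-1].
  j=1: (reset U[<=1] ok) holds; no prefix to check → satisfied.

Holds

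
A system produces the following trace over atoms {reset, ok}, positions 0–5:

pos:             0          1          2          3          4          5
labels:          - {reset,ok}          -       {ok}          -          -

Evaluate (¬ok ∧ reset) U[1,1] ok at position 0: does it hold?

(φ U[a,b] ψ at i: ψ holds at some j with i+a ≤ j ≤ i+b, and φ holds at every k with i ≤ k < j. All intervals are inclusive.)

False

Need some j in [1,1] with ok, and (¬ok ∧ reset) at every k in [0,j-1].
  j=1: ok holds, but (¬ok ∧ reset) fails at k=0 → not this j.
No j in the window works → until fails.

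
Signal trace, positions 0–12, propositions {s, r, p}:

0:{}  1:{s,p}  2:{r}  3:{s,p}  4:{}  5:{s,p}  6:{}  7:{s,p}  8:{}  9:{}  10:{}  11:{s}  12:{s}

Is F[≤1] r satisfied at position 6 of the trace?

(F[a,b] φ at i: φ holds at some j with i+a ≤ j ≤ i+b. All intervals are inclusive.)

No

Check r at each j in [6,7]:
  j=6: false
  j=7: false
No position in the window satisfies it → formula fails.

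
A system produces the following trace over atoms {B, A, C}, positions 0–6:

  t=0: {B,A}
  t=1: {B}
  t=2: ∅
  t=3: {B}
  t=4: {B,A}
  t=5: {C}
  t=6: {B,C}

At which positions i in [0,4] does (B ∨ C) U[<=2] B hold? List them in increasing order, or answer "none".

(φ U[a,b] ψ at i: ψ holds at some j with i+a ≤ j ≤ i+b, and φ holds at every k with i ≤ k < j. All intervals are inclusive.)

Evaluate at each i in [0,4]:
  i=0: ✓ (rhs at j=0)
  i=1: ✓ (rhs at j=1)
  i=2: ✗ (lhs fails at k=2 before rhs at j=3)
  i=3: ✓ (rhs at j=3)
  i=4: ✓ (rhs at j=4)

0, 1, 3, 4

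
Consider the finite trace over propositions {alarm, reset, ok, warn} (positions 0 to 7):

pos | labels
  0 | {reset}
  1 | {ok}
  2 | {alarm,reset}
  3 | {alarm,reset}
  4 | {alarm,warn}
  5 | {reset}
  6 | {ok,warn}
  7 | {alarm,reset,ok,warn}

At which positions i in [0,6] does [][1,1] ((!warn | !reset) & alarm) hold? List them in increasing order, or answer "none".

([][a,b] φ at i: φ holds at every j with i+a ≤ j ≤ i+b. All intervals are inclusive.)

Evaluate at each i in [0,6]:
  i=0: ✗ (fails at j=1)
  i=1: ✓ (all of [2,2])
  i=2: ✓ (all of [3,3])
  i=3: ✓ (all of [4,4])
  i=4: ✗ (fails at j=5)
  i=5: ✗ (fails at j=6)
  i=6: ✗ (fails at j=7)

1, 2, 3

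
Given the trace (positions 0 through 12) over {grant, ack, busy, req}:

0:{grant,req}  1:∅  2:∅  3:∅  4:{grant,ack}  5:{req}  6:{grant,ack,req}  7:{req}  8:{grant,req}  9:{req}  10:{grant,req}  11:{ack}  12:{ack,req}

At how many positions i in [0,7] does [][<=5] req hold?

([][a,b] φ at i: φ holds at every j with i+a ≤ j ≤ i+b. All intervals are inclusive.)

1

Evaluate at each i in [0,7]:
  i=0: ✗ (fails at j=1)
  i=1: ✗ (fails at j=1)
  i=2: ✗ (fails at j=2)
  i=3: ✗ (fails at j=3)
  i=4: ✗ (fails at j=4)
  i=5: ✓ (all of [5,10])
  i=6: ✗ (fails at j=11)
  i=7: ✗ (fails at j=11)
Positions where it holds: {5} → 1.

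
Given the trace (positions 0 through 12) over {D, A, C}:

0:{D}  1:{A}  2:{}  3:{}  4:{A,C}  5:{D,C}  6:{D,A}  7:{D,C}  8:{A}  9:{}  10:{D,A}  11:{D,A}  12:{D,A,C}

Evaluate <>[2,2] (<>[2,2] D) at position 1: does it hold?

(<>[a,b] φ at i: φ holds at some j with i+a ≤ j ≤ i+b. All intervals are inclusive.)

Check <>[2,2] D at each j in [3,3]:
  j=3: holds (witness at 5)
Found at j=3 → formula holds.

Yes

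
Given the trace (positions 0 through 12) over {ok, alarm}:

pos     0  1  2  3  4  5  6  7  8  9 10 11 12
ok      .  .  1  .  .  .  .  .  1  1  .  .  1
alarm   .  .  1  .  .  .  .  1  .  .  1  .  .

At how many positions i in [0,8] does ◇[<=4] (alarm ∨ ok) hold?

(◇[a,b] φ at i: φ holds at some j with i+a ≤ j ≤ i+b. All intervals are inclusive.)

9

Evaluate at each i in [0,8]:
  i=0: ✓ (witness j=2)
  i=1: ✓ (witness j=2)
  i=2: ✓ (witness j=2)
  i=3: ✓ (witness j=7)
  i=4: ✓ (witness j=7)
  i=5: ✓ (witness j=7)
  i=6: ✓ (witness j=7)
  i=7: ✓ (witness j=7)
  i=8: ✓ (witness j=8)
Positions where it holds: {0, 1, 2, 3, 4, 5, 6, 7, 8} → 9.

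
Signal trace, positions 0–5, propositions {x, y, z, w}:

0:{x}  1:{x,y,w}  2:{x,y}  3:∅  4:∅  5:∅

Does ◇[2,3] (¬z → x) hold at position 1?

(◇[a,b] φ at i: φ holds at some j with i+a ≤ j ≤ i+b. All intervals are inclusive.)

Check (¬z → x) at each j in [3,4]:
  j=3: false
  j=4: false
No position in the window satisfies it → formula fails.

No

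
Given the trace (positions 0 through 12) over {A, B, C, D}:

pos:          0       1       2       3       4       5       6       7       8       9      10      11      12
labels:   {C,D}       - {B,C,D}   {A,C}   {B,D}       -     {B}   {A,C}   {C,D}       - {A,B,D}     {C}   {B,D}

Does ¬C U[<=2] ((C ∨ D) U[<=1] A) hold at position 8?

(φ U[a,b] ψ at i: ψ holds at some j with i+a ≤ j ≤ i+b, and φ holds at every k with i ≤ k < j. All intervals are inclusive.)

Need some j in [8,10] with ((C ∨ D) U[<=1] A), and ¬C at every k in [8,j-1].
  j=8: ((C ∨ D) U[<=1] A) — fails.
  j=9: ((C ∨ D) U[<=1] A) — fails.
  j=10: ((C ∨ D) U[<=1] A) holds, but ¬C fails at k=8 → not this j.
No j in the window works → until fails.

False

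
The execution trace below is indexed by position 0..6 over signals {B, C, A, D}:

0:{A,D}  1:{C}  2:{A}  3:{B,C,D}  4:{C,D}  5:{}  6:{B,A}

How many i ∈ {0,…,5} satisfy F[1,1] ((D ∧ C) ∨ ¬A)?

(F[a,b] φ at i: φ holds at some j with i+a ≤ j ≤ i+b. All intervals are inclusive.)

4

Evaluate at each i in [0,5]:
  i=0: ✓ (witness j=1)
  i=1: ✗ (none in [2,2])
  i=2: ✓ (witness j=3)
  i=3: ✓ (witness j=4)
  i=4: ✓ (witness j=5)
  i=5: ✗ (none in [6,6])
Positions where it holds: {0, 2, 3, 4} → 4.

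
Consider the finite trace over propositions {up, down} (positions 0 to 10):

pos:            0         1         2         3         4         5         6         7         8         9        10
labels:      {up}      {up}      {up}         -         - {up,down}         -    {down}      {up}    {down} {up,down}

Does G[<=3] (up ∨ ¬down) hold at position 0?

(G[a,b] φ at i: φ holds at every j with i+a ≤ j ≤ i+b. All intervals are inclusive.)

Check (up ∨ ¬down) at every j in [0,3]:
  j=0: true
  j=1: true
  j=2: true
  j=3: true
All positions satisfy it → formula holds.

True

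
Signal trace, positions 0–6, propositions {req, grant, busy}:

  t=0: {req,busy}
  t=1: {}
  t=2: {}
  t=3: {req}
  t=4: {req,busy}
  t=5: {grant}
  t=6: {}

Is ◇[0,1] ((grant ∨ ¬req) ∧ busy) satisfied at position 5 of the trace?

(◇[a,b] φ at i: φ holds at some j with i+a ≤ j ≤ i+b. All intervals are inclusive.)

Check ((grant ∨ ¬req) ∧ busy) at each j in [5,6]:
  j=5: false
  j=6: false
No position in the window satisfies it → formula fails.

No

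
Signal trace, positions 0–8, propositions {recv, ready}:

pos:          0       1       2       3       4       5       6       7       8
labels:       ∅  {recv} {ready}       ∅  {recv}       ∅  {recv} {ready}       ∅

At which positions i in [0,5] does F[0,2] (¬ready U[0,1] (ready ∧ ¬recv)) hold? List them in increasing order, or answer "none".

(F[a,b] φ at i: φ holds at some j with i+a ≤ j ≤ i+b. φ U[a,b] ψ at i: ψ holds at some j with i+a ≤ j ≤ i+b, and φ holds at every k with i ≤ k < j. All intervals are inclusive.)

Evaluate at each i in [0,5]:
  i=0: ✓ (witness j=1)
  i=1: ✓ (witness j=1)
  i=2: ✓ (witness j=2)
  i=3: ✗ (none in [3,5])
  i=4: ✓ (witness j=6)
  i=5: ✓ (witness j=6)

0, 1, 2, 4, 5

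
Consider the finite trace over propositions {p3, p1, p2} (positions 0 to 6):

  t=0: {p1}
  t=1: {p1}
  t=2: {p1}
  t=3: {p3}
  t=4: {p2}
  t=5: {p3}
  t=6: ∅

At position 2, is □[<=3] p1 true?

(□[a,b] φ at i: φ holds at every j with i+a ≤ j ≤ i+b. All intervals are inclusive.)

Check p1 at every j in [2,5]:
  j=2: true
  j=3: false
  j=4: false
  j=5: false
Fails at j=3 → formula fails.

False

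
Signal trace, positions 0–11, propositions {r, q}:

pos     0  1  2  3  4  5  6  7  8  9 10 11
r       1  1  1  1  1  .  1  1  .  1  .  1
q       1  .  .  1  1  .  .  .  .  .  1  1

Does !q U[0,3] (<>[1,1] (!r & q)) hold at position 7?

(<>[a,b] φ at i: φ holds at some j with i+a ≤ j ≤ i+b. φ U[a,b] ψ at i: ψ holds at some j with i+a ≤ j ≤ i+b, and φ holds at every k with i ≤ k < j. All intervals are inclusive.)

Yes

Need some j in [7,10] with <>[1,1] (!r & q), and !q at every k in [7,j-1].
  j=7: <>[1,1] (!r & q) — fails (none in [8,8]).
  j=8: <>[1,1] (!r & q) — fails (none in [9,9]).
  j=9: <>[1,1] (!r & q) holds; !q holds at every k in [7,8] → satisfied.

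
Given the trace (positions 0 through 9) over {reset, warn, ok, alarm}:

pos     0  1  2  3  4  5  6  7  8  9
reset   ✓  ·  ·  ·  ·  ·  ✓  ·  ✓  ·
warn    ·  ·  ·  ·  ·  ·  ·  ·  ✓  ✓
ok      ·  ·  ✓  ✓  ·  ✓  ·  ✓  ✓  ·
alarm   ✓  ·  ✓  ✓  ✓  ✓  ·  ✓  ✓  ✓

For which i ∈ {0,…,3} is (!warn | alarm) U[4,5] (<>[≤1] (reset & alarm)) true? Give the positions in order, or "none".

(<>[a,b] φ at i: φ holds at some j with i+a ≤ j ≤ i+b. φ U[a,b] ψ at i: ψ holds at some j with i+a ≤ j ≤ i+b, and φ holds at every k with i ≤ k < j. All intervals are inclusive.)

Evaluate at each i in [0,3]:
  i=0: ✗ (no rhs in [4,5])
  i=1: ✗ (no rhs in [5,6])
  i=2: ✓ (rhs at j=7; lhs holds on [2,6])
  i=3: ✓ (rhs at j=7; lhs holds on [3,6])

2, 3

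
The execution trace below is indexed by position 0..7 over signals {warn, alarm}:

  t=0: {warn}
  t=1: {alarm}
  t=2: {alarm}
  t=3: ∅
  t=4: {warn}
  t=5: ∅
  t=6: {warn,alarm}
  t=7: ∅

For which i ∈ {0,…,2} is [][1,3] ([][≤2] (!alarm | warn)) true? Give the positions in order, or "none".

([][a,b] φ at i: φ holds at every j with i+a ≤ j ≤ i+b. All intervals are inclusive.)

Evaluate at each i in [0,2]:
  i=0: ✗ (fails at j=1)
  i=1: ✗ (fails at j=2)
  i=2: ✓ (all of [3,5])

2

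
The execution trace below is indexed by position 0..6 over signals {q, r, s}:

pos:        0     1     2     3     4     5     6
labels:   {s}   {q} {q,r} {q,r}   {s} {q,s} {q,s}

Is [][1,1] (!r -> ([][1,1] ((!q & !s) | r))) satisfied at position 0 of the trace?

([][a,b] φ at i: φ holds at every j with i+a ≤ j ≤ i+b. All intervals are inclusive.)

Holds

Check (!r -> ([][1,1] ((!q & !s) | r))) at every j in [1,1]:
  j=1: antecedent true; consequent holds on [2,2] → ✓
All positions satisfy it → formula holds.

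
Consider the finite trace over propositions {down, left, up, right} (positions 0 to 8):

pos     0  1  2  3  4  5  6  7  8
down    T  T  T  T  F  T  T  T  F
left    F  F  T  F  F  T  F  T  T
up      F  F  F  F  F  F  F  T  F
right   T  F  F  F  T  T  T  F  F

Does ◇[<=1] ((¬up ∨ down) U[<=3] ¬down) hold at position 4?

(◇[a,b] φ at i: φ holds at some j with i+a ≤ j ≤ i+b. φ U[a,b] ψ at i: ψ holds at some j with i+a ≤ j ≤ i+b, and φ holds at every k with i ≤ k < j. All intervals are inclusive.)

True

Check ((¬up ∨ down) U[<=3] ¬down) at each j in [4,5]:
  j=4: holds
  j=5: holds
Found at j=4 → formula holds.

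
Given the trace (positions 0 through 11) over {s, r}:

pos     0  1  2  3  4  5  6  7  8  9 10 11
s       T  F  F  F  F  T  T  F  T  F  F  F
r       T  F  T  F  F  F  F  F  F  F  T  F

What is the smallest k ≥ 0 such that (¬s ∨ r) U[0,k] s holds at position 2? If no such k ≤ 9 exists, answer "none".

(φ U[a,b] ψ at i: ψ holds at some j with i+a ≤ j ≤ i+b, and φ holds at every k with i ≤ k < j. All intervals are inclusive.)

3

Need earliest j ≥ 2 with s, and (¬s ∨ r) at every k in [2,j-1].
  j=2: rhs fails.
  j=3: rhs fails.
  j=4: rhs fails.
  j=5: rhs holds; lhs holds on [2,4]. k = 3.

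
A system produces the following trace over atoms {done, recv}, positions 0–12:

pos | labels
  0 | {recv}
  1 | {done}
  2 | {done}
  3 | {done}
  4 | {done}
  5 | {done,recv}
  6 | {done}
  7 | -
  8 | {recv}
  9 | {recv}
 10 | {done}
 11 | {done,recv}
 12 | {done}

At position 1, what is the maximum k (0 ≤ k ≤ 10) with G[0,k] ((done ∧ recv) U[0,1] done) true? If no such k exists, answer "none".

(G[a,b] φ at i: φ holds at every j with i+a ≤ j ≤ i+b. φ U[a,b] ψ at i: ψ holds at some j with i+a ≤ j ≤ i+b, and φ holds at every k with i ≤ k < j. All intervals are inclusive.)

((done ∧ recv) U[0,1] done) must hold from j=1 onward; find where it first fails.
  j=1: holds
  j=2: holds
  j=3: holds
  j=4: holds
  j=5: holds
  j=6: holds
  j=7: fails
Holds on [1,6], so largest k = 5.

5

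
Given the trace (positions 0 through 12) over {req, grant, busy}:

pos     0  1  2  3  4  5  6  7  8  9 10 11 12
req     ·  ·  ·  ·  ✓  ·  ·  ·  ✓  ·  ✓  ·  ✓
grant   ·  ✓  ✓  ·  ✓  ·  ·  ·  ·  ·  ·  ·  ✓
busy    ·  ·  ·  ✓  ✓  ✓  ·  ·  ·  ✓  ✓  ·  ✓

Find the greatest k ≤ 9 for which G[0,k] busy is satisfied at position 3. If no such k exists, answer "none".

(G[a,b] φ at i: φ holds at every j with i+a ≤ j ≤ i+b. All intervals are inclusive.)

busy must hold from j=3 onward; find where it first fails.
  j=3: holds
  j=4: holds
  j=5: holds
  j=6: fails
Holds on [3,5], so largest k = 2.

2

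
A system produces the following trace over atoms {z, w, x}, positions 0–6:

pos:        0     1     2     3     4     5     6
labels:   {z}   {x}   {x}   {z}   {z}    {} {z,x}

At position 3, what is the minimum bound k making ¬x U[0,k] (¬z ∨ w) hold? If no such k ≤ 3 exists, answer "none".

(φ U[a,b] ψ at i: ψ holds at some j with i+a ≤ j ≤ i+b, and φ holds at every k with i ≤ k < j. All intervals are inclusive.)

2

Need earliest j ≥ 3 with (¬z ∨ w), and ¬x at every k in [3,j-1].
  j=3: rhs fails.
  j=4: rhs fails.
  j=5: rhs holds; lhs holds on [3,4]. k = 2.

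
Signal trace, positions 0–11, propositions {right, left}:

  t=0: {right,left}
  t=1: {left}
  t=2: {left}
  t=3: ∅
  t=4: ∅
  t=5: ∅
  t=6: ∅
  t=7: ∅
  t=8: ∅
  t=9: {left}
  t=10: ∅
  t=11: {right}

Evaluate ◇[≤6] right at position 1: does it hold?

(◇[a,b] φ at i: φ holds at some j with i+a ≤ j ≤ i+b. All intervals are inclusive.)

False

Check right at each j in [1,7]:
  j=1: false
  j=2: false
  j=3: false
  j=4: false
  j=5: false
  j=6: false
  j=7: false
No position in the window satisfies it → formula fails.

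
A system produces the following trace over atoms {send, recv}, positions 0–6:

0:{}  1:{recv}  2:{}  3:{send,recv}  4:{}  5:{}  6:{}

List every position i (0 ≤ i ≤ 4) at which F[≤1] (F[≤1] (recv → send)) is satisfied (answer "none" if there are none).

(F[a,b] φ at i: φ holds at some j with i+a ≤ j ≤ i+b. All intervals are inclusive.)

0, 1, 2, 3, 4

Evaluate at each i in [0,4]:
  i=0: ✓ (witness j=0)
  i=1: ✓ (witness j=1)
  i=2: ✓ (witness j=2)
  i=3: ✓ (witness j=3)
  i=4: ✓ (witness j=4)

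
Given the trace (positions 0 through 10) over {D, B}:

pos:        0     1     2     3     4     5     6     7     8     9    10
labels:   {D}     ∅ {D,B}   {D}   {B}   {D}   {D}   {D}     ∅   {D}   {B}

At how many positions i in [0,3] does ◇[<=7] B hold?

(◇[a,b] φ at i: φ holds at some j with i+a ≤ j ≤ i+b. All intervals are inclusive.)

Evaluate at each i in [0,3]:
  i=0: ✓ (witness j=2)
  i=1: ✓ (witness j=2)
  i=2: ✓ (witness j=2)
  i=3: ✓ (witness j=4)
Positions where it holds: {0, 1, 2, 3} → 4.

4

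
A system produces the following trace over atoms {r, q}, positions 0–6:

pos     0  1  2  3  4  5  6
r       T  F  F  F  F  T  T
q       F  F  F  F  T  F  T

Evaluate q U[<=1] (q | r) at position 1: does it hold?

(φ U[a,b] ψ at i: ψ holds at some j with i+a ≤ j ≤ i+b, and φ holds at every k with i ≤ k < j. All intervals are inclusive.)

False

Need some j in [1,2] with (q | r), and q at every k in [1,j-1].
  j=1: (q | r) false.
  j=2: (q | r) false.
No j in the window works → until fails.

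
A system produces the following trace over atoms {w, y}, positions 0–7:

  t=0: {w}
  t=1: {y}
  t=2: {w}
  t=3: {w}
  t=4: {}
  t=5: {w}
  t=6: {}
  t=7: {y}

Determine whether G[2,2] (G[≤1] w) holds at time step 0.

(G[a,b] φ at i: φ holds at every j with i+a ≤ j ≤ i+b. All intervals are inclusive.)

Check G[≤1] w at every j in [2,2]:
  j=2: holds on [2,3]
All positions satisfy it → formula holds.

True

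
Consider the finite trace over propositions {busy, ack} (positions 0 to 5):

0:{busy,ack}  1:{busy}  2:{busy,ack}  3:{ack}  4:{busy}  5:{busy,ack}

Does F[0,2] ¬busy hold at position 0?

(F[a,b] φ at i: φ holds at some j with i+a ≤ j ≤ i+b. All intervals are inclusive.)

Does not hold

Check ¬busy at each j in [0,2]:
  j=0: false
  j=1: false
  j=2: false
No position in the window satisfies it → formula fails.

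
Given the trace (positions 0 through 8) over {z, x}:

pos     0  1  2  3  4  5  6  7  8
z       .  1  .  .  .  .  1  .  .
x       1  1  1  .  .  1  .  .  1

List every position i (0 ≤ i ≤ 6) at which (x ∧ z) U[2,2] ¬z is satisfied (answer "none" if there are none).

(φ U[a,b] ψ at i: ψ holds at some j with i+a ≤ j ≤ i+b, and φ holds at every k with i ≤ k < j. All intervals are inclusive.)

none

Evaluate at each i in [0,6]:
  i=0: ✗ (lhs fails at k=0 before rhs at j=2)
  i=1: ✗ (lhs fails at k=2 before rhs at j=3)
  i=2: ✗ (lhs fails at k=2 before rhs at j=4)
  i=3: ✗ (lhs fails at k=3 before rhs at j=5)
  i=4: ✗ (no rhs in [6,6])
  i=5: ✗ (lhs fails at k=5 before rhs at j=7)
  i=6: ✗ (lhs fails at k=6 before rhs at j=8)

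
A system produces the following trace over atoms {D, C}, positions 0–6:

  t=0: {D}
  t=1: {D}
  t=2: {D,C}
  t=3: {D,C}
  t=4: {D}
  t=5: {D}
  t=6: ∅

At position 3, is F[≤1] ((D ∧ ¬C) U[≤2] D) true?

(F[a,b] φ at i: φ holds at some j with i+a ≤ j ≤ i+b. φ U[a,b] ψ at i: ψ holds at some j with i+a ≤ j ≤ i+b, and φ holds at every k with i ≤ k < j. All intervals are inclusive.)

Yes

Check ((D ∧ ¬C) U[≤2] D) at each j in [3,4]:
  j=3: holds
  j=4: holds
Found at j=3 → formula holds.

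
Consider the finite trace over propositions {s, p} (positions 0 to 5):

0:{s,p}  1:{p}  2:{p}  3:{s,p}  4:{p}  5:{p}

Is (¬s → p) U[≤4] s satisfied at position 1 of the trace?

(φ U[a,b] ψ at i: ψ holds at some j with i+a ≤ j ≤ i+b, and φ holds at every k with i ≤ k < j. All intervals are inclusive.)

Need some j in [1,5] with s, and (¬s → p) at every k in [1,j-1].
  j=1: s false.
  j=2: s false.
  j=3: s holds; (¬s → p) holds at every k in [1,2] → satisfied.

Yes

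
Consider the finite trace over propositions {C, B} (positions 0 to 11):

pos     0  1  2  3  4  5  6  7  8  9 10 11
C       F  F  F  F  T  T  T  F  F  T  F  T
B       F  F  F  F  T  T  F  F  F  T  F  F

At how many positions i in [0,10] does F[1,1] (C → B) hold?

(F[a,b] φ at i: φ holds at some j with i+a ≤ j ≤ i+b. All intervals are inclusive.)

9

Evaluate at each i in [0,10]:
  i=0: ✓ (witness j=1)
  i=1: ✓ (witness j=2)
  i=2: ✓ (witness j=3)
  i=3: ✓ (witness j=4)
  i=4: ✓ (witness j=5)
  i=5: ✗ (none in [6,6])
  i=6: ✓ (witness j=7)
  i=7: ✓ (witness j=8)
  i=8: ✓ (witness j=9)
  i=9: ✓ (witness j=10)
  i=10: ✗ (none in [11,11])
Positions where it holds: {0, 1, 2, 3, 4, 6, 7, 8, 9} → 9.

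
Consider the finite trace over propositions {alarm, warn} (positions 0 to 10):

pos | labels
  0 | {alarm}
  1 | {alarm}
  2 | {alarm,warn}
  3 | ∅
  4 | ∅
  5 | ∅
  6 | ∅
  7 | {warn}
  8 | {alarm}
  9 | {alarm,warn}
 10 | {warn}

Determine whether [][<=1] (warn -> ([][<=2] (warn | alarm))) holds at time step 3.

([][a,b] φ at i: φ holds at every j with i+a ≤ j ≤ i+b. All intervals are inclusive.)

Holds

Check (warn -> ([][<=2] (warn | alarm))) at every j in [3,4]:
  j=3: antecedent false → ✓
  j=4: antecedent false → ✓
All positions satisfy it → formula holds.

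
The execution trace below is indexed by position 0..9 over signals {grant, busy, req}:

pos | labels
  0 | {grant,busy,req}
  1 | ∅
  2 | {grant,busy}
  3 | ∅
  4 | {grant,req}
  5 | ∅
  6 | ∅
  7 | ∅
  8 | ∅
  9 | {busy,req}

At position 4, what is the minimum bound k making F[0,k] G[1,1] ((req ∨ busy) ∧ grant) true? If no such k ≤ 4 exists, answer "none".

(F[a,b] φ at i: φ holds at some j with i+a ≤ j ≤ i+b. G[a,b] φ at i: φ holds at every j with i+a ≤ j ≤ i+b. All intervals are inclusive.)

Scan j = 4,5,… for G[1,1] ((req ∨ busy) ∧ grant):
  j=4: fails
  j=5: fails
  j=6: fails
  j=7: fails
  j=8: fails
No j in [4,8] satisfies it → none.

none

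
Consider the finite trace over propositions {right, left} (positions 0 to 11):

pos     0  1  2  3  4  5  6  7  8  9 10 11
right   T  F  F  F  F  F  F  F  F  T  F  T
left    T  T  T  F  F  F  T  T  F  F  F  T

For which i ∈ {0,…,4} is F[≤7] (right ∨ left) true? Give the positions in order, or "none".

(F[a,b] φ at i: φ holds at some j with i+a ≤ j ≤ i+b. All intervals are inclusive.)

0, 1, 2, 3, 4

Evaluate at each i in [0,4]:
  i=0: ✓ (witness j=0)
  i=1: ✓ (witness j=1)
  i=2: ✓ (witness j=2)
  i=3: ✓ (witness j=6)
  i=4: ✓ (witness j=6)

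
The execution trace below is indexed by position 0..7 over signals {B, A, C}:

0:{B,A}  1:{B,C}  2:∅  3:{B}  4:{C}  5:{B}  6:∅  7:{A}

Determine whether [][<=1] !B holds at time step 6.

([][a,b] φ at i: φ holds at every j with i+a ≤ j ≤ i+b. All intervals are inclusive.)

True

Check !B at every j in [6,7]:
  j=6: true
  j=7: true
All positions satisfy it → formula holds.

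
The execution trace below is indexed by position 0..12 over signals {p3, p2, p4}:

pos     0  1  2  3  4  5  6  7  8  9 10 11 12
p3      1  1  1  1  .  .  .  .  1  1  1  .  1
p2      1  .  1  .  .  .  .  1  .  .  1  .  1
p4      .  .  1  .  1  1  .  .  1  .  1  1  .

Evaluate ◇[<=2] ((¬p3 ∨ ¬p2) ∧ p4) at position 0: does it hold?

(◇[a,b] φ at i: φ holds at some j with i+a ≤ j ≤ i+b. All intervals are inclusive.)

No

Check ((¬p3 ∨ ¬p2) ∧ p4) at each j in [0,2]:
  j=0: false
  j=1: false
  j=2: false
No position in the window satisfies it → formula fails.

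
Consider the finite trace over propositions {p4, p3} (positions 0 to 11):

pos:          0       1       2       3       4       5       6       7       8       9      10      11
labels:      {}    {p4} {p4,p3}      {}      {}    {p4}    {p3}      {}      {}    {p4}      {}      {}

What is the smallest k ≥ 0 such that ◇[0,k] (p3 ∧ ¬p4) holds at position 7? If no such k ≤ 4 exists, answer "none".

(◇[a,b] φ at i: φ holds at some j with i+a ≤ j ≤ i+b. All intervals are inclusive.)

Scan j = 7,8,… for (p3 ∧ ¬p4):
  j=7: fails
  j=8: fails
  j=9: fails
  j=10: fails
  j=11: fails
No j in [7,11] satisfies it → none.

none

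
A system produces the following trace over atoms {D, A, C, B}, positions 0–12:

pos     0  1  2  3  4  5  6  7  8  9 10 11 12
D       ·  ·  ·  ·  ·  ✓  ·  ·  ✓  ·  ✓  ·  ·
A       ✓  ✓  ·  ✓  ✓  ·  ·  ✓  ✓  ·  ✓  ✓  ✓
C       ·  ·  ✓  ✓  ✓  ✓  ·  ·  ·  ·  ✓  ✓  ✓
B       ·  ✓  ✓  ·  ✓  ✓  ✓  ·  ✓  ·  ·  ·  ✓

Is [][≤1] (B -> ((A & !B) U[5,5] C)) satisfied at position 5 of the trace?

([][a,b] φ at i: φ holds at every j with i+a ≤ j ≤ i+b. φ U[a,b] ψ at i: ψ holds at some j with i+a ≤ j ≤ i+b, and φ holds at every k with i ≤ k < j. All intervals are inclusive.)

Does not hold

Check (B -> ((A & !B) U[5,5] C)) at every j in [5,6]:
  j=5: antecedent true; consequent fails → ✗
  j=6: antecedent true; consequent fails → ✗
Fails at j=5 → formula fails.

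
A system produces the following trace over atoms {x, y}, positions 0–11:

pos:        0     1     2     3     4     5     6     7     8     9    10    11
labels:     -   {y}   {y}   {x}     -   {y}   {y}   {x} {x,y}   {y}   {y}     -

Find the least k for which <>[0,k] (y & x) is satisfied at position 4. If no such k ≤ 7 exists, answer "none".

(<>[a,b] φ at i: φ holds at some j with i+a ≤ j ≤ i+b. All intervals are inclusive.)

Scan j = 4,5,… for (y & x):
  j=4: fails
  j=5: fails
  j=6: fails
  j=7: fails
  j=8: holds
First hit at j=8, so smallest k = 8-4 = 4.

4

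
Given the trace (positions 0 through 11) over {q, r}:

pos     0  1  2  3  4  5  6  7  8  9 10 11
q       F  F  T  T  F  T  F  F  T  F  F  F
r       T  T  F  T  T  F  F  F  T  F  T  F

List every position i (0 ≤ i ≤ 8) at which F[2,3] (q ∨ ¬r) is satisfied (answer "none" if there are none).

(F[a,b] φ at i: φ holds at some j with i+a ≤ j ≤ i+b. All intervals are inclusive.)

0, 1, 2, 3, 4, 5, 6, 7, 8

Evaluate at each i in [0,8]:
  i=0: ✓ (witness j=2)
  i=1: ✓ (witness j=3)
  i=2: ✓ (witness j=5)
  i=3: ✓ (witness j=5)
  i=4: ✓ (witness j=6)
  i=5: ✓ (witness j=7)
  i=6: ✓ (witness j=8)
  i=7: ✓ (witness j=9)
  i=8: ✓ (witness j=11)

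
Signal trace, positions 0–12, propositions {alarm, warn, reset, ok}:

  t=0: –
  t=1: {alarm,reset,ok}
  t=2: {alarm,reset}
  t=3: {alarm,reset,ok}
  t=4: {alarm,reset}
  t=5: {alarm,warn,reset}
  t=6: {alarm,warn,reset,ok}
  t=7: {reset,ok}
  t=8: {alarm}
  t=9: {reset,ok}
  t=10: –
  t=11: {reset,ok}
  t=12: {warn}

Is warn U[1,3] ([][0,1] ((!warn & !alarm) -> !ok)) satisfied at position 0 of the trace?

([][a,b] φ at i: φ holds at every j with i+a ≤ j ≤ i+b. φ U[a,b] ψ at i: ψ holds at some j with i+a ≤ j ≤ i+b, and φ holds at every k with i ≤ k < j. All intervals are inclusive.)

Need some j in [1,3] with [][0,1] ((!warn & !alarm) -> !ok), and warn at every k in [0,j-1].
  j=1: [][0,1] ((!warn & !alarm) -> !ok) holds, but warn fails at k=0 → not this j.
  j=2: [][0,1] ((!warn & !alarm) -> !ok) holds, but warn fails at k=0 → not this j.
  j=3: [][0,1] ((!warn & !alarm) -> !ok) holds, but warn fails at k=0 → not this j.
No j in the window works → until fails.

Does not hold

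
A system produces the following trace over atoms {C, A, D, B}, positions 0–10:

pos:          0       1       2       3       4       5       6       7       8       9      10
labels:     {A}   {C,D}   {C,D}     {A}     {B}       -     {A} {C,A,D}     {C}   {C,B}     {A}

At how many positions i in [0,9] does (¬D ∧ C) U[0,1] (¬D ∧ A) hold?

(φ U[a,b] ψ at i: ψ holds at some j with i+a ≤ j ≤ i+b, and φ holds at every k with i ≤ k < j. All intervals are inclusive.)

4

Evaluate at each i in [0,9]:
  i=0: ✓ (rhs at j=0)
  i=1: ✗ (no rhs in [1,2])
  i=2: ✗ (lhs fails at k=2 before rhs at j=3)
  i=3: ✓ (rhs at j=3)
  i=4: ✗ (no rhs in [4,5])
  i=5: ✗ (lhs fails at k=5 before rhs at j=6)
  i=6: ✓ (rhs at j=6)
  i=7: ✗ (no rhs in [7,8])
  i=8: ✗ (no rhs in [8,9])
  i=9: ✓ (rhs at j=10; lhs holds on [9,9])
Positions where it holds: {0, 3, 6, 9} → 4.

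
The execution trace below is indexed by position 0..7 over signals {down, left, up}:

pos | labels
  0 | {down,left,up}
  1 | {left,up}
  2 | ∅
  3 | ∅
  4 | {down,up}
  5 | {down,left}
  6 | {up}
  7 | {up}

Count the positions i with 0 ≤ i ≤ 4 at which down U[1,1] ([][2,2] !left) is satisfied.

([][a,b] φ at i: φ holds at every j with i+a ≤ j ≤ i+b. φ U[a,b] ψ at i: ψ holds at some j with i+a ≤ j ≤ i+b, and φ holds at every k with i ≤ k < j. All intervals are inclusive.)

2

Evaluate at each i in [0,4]:
  i=0: ✓ (rhs at j=1; lhs holds on [0,0])
  i=1: ✗ (lhs fails at k=1 before rhs at j=2)
  i=2: ✗ (no rhs in [3,3])
  i=3: ✗ (lhs fails at k=3 before rhs at j=4)
  i=4: ✓ (rhs at j=5; lhs holds on [4,4])
Positions where it holds: {0, 4} → 2.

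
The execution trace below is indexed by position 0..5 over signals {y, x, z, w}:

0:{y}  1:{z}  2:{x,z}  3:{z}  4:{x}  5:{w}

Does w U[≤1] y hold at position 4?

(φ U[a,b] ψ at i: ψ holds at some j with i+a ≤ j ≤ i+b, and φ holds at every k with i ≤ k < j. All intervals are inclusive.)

Does not hold

Need some j in [4,5] with y, and w at every k in [4,j-1].
  j=4: y false.
  j=5: y false.
No j in the window works → until fails.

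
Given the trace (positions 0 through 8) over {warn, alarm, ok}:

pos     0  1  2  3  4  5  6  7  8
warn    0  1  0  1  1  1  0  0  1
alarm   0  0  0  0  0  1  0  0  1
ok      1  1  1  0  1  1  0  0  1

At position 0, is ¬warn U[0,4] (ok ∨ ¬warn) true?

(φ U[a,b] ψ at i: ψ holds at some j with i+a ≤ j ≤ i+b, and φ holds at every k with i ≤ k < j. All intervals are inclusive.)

Need some j in [0,4] with (ok ∨ ¬warn), and ¬warn at every k in [0,j-1].
  j=0: (ok ∨ ¬warn) holds; no prefix to check → satisfied.

Yes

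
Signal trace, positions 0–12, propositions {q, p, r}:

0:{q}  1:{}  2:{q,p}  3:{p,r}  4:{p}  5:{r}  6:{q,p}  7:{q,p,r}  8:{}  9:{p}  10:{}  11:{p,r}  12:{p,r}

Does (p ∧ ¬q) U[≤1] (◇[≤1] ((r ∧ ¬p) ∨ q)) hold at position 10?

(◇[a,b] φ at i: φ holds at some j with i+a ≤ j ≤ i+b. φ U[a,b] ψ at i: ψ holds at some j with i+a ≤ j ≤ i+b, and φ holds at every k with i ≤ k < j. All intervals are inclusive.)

Need some j in [10,11] with ◇[≤1] ((r ∧ ¬p) ∨ q), and (p ∧ ¬q) at every k in [10,j-1].
  j=10: ◇[≤1] ((r ∧ ¬p) ∨ q) — fails (none in [10,11]).
  j=11: ◇[≤1] ((r ∧ ¬p) ∨ q) — fails (none in [11,12]).
No j in the window works → until fails.

Does not hold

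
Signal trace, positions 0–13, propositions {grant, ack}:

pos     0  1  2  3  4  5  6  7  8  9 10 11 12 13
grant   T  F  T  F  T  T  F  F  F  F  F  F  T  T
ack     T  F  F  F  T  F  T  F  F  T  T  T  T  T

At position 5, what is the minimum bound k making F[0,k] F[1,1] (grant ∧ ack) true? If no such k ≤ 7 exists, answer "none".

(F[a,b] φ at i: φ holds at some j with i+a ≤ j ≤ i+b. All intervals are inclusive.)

Scan j = 5,6,… for F[1,1] (grant ∧ ack):
  j=5: fails
  j=6: fails
  j=7: fails
  j=8: fails
  j=9: fails
  j=10: fails
  j=11: holds
First hit at j=11, so smallest k = 11-5 = 6.

6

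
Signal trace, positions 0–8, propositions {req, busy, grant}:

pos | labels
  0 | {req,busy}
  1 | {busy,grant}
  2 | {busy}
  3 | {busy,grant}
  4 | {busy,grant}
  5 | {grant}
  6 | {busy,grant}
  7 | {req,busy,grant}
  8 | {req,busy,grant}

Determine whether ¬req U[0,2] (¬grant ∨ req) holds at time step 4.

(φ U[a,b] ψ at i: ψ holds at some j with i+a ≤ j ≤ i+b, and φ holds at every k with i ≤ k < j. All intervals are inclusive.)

Does not hold

Need some j in [4,6] with (¬grant ∨ req), and ¬req at every k in [4,j-1].
  j=4: (¬grant ∨ req) false.
  j=5: (¬grant ∨ req) false.
  j=6: (¬grant ∨ req) false.
No j in the window works → until fails.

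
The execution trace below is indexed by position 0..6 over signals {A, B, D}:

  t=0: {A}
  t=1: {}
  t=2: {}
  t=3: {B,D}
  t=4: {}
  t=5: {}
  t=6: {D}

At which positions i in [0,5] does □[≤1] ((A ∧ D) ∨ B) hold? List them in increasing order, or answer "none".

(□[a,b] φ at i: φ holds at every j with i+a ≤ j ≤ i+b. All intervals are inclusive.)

Evaluate at each i in [0,5]:
  i=0: ✗ (fails at j=0)
  i=1: ✗ (fails at j=1)
  i=2: ✗ (fails at j=2)
  i=3: ✗ (fails at j=4)
  i=4: ✗ (fails at j=4)
  i=5: ✗ (fails at j=5)

none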